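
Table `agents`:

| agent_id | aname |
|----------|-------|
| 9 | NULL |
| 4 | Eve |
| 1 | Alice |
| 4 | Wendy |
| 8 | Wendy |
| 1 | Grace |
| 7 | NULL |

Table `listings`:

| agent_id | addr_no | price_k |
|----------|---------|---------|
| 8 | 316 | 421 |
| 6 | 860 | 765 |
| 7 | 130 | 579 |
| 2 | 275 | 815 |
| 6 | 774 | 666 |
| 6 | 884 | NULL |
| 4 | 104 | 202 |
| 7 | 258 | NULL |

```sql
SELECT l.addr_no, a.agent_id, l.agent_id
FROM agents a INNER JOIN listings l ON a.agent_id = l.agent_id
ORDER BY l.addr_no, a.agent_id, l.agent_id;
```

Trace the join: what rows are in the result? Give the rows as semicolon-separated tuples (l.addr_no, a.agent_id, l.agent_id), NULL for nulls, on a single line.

INNER JOIN keeps only pairs where the ON condition holds.
Matching on a.agent_id = l.agent_id.
- agent_id=9: no matching l row, dropped.
- agent_id=4: 1 matching l row(s), so 1 row(s) emitted.
- agent_id=1: no matching l row, dropped.
- agent_id=4: 1 matching l row(s), so 1 row(s) emitted.
- agent_id=8: 1 matching l row(s), so 1 row(s) emitted.
- agent_id=1: no matching l row, dropped.
- agent_id=7: 2 matching l row(s), so 2 row(s) emitted.
After projecting and ordering:
l.addr_no | a.agent_id | l.agent_id
104 | 4 | 4
104 | 4 | 4
130 | 7 | 7
258 | 7 | 7
316 | 8 | 8

(104, 4, 4); (104, 4, 4); (130, 7, 7); (258, 7, 7); (316, 8, 8)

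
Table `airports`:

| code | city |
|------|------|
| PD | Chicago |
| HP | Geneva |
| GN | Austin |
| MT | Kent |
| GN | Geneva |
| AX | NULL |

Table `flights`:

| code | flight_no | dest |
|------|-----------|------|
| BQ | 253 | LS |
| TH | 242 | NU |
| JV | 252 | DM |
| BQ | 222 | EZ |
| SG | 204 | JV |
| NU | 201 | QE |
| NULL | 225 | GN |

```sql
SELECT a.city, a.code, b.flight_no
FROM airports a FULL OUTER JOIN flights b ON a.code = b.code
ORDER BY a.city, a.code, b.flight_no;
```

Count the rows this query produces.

FULL OUTER JOIN keeps every row from both sides; unmatched rows get NULL for the other side's columns.
Matching on a.code = b.code. A NULL in a compared column never satisfies the condition.
Matched pairs: 0; unmatched a rows kept: 6; unmatched b rows kept: 7.
Total: 0 matched + 13 padded = 13 rows.

13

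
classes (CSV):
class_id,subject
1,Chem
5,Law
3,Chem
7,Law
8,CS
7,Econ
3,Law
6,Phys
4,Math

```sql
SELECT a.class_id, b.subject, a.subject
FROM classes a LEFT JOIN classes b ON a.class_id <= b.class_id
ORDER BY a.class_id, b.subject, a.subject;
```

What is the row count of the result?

LEFT JOIN keeps every row from `classes a`; unmatched rows get NULL for `classes b`'s columns.
Matching on a.class_id <= b.class_id.
- a (class_id=1) pairs with 9 row(s) of b.
- a (class_id=5) pairs with 5 row(s) of b.
- a (class_id=3) pairs with 8 row(s) of b.
- a (class_id=7) pairs with 3 row(s) of b.
- a (class_id=8) pairs with 1 row(s) of b.
- a (class_id=7) pairs with 3 row(s) of b.
- a (class_id=3) pairs with 8 row(s) of b.
- a (class_id=6) pairs with 4 row(s) of b.
- a (class_id=4) pairs with 6 row(s) of b.
Total: 47 rows.

47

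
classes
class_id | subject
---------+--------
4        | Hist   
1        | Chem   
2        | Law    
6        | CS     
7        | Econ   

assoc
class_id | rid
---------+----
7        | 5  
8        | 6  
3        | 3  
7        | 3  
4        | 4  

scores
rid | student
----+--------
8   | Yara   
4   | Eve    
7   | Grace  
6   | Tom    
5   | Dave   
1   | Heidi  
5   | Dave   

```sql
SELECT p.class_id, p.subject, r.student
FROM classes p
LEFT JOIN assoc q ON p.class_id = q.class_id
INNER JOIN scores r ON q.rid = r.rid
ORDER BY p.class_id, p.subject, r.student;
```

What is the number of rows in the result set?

Step 1 — p LEFT JOIN q on class_id → 6 row(s).
Then INNER JOIN `scores r` on rid: keep only rows whose q.rid appears in r.
Result: 3 row(s).

3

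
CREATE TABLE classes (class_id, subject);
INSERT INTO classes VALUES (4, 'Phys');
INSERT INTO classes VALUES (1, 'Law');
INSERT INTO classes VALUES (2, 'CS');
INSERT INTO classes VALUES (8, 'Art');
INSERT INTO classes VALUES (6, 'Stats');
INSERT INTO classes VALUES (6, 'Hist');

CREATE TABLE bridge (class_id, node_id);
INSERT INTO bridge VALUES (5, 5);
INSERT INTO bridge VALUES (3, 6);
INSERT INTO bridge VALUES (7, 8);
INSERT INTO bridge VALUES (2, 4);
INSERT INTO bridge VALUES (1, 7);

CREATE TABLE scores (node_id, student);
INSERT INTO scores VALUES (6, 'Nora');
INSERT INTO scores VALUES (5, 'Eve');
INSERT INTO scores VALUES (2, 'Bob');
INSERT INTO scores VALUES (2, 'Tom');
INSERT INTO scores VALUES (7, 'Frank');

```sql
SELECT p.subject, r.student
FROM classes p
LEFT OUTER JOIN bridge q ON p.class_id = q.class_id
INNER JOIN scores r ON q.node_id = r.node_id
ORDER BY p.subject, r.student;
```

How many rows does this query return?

1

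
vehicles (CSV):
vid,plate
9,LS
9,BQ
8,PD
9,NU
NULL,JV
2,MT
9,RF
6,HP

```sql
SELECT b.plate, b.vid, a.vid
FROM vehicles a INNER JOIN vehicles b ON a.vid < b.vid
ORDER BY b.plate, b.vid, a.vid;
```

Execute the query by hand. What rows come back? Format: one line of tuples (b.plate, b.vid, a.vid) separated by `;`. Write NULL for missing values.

INNER JOIN keeps only pairs where the ON condition holds.
Matching on a.vid < b.vid. A NULL in a compared column never satisfies the condition.
- vid=9: no matching b row, dropped.
- vid=9: no matching b row, dropped.
- vid=8: 4 matching b row(s), so 4 row(s) emitted.
- vid=9: no matching b row, dropped.
- vid=NULL: no matching b row, dropped.
- vid=2: 6 matching b row(s), so 6 row(s) emitted.
- vid=9: no matching b row, dropped.
- vid=6: 5 matching b row(s), so 5 row(s) emitted.

(BQ, 9, 2); (BQ, 9, 6); (BQ, 9, 8); (HP, 6, 2); (LS, 9, 2); (LS, 9, 6); (LS, 9, 8); (NU, 9, 2); (NU, 9, 6); (NU, 9, 8); (PD, 8, 2); (PD, 8, 6); (RF, 9, 2); (RF, 9, 6); (RF, 9, 8)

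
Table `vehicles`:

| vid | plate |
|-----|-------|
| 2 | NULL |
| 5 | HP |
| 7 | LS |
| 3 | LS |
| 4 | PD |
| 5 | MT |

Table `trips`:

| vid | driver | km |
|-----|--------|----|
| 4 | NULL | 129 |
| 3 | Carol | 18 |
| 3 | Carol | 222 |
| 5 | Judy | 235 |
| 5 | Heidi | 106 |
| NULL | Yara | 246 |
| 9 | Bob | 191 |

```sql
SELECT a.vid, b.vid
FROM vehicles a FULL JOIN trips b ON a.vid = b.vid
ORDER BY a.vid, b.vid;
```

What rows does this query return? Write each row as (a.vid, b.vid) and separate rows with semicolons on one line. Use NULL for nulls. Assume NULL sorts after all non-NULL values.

(2, NULL); (3, 3); (3, 3); (4, 4); (5, 5); (5, 5); (5, 5); (5, 5); (7, NULL); (NULL, 9); (NULL, NULL)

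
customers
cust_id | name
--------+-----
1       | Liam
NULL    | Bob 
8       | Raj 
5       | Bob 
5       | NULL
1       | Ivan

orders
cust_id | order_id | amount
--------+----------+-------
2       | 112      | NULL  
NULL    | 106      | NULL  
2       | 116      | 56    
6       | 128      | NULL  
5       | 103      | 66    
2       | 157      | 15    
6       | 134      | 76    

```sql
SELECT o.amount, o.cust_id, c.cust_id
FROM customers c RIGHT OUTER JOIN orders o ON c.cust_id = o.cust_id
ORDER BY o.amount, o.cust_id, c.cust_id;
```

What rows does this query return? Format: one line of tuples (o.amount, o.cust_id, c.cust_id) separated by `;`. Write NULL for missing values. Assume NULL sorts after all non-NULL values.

(15, 2, NULL); (56, 2, NULL); (66, 5, 5); (66, 5, 5); (76, 6, NULL); (NULL, 2, NULL); (NULL, 6, NULL); (NULL, NULL, NULL)

RIGHT JOIN keeps every row from `orders`; unmatched rows get NULL for `customers`'s columns.
Matching on c.cust_id = o.cust_id. A NULL in a compared column never satisfies the condition.
- cust_id=1: no matching o row.
- cust_id=NULL: no matching o row.
- cust_id=8: no matching o row.
- cust_id=5: 1 matching o row(s), so 1 row(s) emitted.
- cust_id=5: 1 matching o row(s), so 1 row(s) emitted.
- cust_id=1: no matching o row.
- 6 row(s) from o found no c partner → padded with NULL.
After projecting and ordering:
o.amount | o.cust_id | c.cust_id
15 | 2 | NULL
56 | 2 | NULL
66 | 5 | 5
66 | 5 | 5
76 | 6 | NULL
NULL | 2 | NULL
NULL | 6 | NULL
NULL | NULL | NULL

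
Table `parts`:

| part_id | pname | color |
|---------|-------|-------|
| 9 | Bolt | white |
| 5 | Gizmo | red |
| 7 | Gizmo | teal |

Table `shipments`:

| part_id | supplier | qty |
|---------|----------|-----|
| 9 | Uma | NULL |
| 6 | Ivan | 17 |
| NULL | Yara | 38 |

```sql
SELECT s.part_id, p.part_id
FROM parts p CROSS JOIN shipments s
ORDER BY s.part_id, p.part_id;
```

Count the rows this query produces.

9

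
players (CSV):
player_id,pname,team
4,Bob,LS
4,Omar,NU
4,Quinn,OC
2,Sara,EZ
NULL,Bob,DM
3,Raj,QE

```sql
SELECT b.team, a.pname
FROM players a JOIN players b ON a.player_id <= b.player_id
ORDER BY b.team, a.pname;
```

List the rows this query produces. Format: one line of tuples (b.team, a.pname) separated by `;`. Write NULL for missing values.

(EZ, Sara); (LS, Bob); (LS, Omar); (LS, Quinn); (LS, Raj); (LS, Sara); (NU, Bob); (NU, Omar); (NU, Quinn); (NU, Raj); (NU, Sara); (OC, Bob); (OC, Omar); (OC, Quinn); (OC, Raj); (OC, Sara); (QE, Raj); (QE, Sara)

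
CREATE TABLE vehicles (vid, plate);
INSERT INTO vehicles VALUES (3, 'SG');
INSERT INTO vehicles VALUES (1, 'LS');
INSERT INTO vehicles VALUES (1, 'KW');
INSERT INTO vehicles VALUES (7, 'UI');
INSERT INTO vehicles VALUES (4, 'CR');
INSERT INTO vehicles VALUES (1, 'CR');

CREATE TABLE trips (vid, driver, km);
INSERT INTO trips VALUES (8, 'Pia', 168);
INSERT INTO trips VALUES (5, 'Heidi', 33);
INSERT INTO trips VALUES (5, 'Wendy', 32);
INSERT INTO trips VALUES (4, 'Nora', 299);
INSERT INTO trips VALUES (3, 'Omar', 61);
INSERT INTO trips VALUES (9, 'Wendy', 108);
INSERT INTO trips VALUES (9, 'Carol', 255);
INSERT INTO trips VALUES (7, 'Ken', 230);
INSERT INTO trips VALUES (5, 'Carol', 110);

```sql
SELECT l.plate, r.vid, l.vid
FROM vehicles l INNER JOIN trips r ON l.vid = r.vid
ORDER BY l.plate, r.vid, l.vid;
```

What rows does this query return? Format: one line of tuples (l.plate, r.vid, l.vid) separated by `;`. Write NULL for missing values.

INNER JOIN keeps only pairs where the ON condition holds.
Matching on l.vid = r.vid.
Matched pairs: 3.

(CR, 4, 4); (SG, 3, 3); (UI, 7, 7)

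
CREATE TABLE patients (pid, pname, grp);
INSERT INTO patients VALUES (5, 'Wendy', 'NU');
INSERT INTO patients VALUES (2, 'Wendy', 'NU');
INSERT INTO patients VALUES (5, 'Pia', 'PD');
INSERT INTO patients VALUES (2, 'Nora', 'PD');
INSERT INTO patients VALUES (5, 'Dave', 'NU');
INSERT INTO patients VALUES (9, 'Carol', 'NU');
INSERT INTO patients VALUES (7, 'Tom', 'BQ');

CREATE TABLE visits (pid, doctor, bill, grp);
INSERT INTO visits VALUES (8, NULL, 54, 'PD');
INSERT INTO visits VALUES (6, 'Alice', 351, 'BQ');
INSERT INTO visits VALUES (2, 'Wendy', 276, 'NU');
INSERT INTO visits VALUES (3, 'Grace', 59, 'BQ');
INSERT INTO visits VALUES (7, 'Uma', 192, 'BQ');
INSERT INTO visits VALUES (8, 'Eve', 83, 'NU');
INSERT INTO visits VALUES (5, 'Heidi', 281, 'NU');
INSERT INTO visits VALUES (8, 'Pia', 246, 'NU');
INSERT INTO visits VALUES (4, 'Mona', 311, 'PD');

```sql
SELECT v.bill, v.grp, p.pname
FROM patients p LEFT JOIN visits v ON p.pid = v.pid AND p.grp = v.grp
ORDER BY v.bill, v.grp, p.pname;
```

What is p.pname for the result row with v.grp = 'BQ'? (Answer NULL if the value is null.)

Tom

LEFT JOIN keeps every row from `patients`; unmatched rows get NULL for `visits`'s columns.
Matching on p.pid = v.pid AND p.grp = v.grp.
Matched pairs: 4; unmatched p rows kept: 3.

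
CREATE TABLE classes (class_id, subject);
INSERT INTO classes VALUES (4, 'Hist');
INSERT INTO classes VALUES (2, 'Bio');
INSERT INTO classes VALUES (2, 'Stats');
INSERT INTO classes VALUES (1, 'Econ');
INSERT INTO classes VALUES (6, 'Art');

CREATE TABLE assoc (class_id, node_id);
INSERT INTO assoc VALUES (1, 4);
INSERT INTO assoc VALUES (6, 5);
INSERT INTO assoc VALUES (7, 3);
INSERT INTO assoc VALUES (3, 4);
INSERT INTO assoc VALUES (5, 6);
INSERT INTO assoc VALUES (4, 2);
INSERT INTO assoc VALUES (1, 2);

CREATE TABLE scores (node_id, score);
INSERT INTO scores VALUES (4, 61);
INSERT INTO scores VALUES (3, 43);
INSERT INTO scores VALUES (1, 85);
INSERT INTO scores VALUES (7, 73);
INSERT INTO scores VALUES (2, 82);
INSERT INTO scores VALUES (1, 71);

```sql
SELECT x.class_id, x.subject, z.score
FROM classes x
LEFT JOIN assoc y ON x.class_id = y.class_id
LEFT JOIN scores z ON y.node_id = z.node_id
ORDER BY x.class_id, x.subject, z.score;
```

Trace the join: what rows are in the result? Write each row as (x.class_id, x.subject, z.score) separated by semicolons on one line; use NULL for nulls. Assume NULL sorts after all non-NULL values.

(1, Econ, 61); (1, Econ, 82); (2, Bio, NULL); (2, Stats, NULL); (4, Hist, 82); (6, Art, NULL)

Joins associate left-to-right: classes LEFT JOIN assoc on class_id gives 6 intermediate row(s).
Then LEFT JOIN `scores z` on node_id: each of those 6 rows is kept; rows whose y.node_id has no match in z get NULL for z's columns.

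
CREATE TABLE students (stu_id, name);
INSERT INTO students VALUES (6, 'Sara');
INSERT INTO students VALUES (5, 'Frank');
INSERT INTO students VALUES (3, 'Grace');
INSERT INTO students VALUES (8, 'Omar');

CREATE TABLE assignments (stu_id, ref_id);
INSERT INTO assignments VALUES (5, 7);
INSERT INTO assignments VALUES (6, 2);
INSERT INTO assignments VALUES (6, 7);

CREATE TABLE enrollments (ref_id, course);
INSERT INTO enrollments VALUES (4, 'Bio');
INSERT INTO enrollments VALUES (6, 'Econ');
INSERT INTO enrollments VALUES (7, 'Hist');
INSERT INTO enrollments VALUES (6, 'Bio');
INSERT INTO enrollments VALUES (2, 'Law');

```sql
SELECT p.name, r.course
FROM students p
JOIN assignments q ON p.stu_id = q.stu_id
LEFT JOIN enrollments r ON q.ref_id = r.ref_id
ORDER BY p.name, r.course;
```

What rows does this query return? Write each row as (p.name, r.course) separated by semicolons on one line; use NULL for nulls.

Evaluate left to right. First `students p INNER JOIN assignments q` on stu_id: 3 row(s).
Then LEFT JOIN `enrollments r` on ref_id: each of those 3 rows is kept; rows whose q.ref_id has no match in r get NULL for r's columns.

(Frank, Hist); (Sara, Hist); (Sara, Law)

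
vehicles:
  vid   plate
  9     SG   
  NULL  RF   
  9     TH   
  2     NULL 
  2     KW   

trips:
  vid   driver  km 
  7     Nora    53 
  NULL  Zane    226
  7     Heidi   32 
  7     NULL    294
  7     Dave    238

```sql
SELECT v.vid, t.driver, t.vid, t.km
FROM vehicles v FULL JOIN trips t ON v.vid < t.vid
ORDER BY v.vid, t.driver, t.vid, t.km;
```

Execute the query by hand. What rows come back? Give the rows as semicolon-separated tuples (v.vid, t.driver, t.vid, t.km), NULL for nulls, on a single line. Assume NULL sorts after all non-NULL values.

(2, Dave, 7, 238); (2, Dave, 7, 238); (2, Heidi, 7, 32); (2, Heidi, 7, 32); (2, Nora, 7, 53); (2, Nora, 7, 53); (2, NULL, 7, 294); (2, NULL, 7, 294); (9, NULL, NULL, NULL); (9, NULL, NULL, NULL); (NULL, Zane, NULL, 226); (NULL, NULL, NULL, NULL)

FULL OUTER JOIN keeps every row from both sides; unmatched rows get NULL for the other side's columns.
Matching on v.vid < t.vid. A NULL in a compared column never satisfies the condition.
Matched pairs: 8; unmatched v rows kept: 3; unmatched t rows kept: 1.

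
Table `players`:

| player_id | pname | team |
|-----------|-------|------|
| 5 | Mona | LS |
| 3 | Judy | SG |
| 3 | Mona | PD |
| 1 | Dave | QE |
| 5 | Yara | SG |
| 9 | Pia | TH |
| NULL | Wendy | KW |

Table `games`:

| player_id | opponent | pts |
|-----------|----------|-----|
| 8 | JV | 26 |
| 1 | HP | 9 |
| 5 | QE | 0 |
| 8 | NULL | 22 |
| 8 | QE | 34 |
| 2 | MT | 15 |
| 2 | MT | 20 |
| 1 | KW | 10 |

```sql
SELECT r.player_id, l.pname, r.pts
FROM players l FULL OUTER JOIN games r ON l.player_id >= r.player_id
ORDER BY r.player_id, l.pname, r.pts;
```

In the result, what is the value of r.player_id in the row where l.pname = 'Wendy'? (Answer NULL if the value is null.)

NULL

FULL OUTER JOIN keeps every row from both sides; unmatched rows get NULL for the other side's columns.
Matching on l.player_id >= r.player_id. A NULL in a compared column never satisfies the condition.
Matched pairs: 28; unmatched l rows kept: 1; unmatched r rows kept: 0.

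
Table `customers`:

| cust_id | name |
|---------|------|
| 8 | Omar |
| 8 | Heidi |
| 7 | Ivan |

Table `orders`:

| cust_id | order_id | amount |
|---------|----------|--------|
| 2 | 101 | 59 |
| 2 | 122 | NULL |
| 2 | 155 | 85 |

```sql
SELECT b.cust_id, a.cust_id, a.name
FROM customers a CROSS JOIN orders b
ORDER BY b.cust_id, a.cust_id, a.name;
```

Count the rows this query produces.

CROSS JOIN pairs every row of `customers` with every row of `orders`: 3 × 3 = 9 rows.

9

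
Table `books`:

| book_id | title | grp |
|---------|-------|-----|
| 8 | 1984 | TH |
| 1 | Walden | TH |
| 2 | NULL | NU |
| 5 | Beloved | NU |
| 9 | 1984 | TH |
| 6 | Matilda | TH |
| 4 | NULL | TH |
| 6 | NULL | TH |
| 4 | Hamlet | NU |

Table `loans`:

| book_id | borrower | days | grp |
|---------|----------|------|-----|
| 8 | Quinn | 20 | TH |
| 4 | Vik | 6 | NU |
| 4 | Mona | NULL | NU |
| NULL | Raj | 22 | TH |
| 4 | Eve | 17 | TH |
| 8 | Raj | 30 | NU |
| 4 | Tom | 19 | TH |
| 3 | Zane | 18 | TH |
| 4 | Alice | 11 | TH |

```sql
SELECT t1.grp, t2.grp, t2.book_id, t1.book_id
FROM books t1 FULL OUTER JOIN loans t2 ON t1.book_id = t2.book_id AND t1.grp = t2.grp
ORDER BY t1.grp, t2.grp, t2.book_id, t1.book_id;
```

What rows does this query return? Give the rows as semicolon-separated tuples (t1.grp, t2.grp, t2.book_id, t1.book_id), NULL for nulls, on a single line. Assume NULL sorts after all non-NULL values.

(NU, NU, 4, 4); (NU, NU, 4, 4); (NU, NULL, NULL, 2); (NU, NULL, NULL, 5); (TH, TH, 4, 4); (TH, TH, 4, 4); (TH, TH, 4, 4); (TH, TH, 8, 8); (TH, NULL, NULL, 1); (TH, NULL, NULL, 6); (TH, NULL, NULL, 6); (TH, NULL, NULL, 9); (NULL, NU, 8, NULL); (NULL, TH, 3, NULL); (NULL, TH, NULL, NULL)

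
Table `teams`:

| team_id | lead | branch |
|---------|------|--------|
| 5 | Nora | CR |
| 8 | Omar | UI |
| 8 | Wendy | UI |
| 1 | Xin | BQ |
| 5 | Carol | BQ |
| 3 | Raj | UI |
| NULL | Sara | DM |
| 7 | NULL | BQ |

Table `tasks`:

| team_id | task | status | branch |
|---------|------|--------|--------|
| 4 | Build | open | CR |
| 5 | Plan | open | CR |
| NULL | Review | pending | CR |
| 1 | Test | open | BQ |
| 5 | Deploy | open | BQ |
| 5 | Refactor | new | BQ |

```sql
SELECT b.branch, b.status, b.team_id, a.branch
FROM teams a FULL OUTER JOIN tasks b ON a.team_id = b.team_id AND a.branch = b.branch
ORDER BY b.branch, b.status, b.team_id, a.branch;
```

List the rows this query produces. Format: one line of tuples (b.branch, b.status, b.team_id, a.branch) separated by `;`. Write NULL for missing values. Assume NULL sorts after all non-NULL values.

(BQ, new, 5, BQ); (BQ, open, 1, BQ); (BQ, open, 5, BQ); (CR, open, 4, NULL); (CR, open, 5, CR); (CR, pending, NULL, NULL); (NULL, NULL, NULL, BQ); (NULL, NULL, NULL, DM); (NULL, NULL, NULL, UI); (NULL, NULL, NULL, UI); (NULL, NULL, NULL, UI)

FULL OUTER JOIN keeps every row from both sides; unmatched rows get NULL for the other side's columns.
Matching on a.team_id = b.team_id AND a.branch = b.branch. A NULL in a compared column never satisfies the condition.
Matched pairs: 4; unmatched a rows kept: 5; unmatched b rows kept: 2.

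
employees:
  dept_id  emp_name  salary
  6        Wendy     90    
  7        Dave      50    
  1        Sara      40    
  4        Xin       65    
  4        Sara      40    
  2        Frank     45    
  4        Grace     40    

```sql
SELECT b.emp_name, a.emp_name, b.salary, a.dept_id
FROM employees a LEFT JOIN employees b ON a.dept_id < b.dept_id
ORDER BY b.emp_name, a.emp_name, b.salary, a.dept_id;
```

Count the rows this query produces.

19

LEFT JOIN keeps every row from `employees a`; unmatched rows get NULL for `employees b`'s columns.
Matching on a.dept_id < b.dept_id.
- a[0] dept_id=6 → 1 match(es) in b → 1 row(s).
- a[1] dept_id=7 → no match; kept with NULLs on the b side.
- a[2] dept_id=1 → 6 match(es) in b → 6 row(s).
- a[3] dept_id=4 → 2 match(es) in b → 2 row(s).
- a[4] dept_id=4 → 2 match(es) in b → 2 row(s).
- a[5] dept_id=2 → 5 match(es) in b → 5 row(s).
- a[6] dept_id=4 → 2 match(es) in b → 2 row(s).
Total: 18 matched + 1 padded = 19 rows.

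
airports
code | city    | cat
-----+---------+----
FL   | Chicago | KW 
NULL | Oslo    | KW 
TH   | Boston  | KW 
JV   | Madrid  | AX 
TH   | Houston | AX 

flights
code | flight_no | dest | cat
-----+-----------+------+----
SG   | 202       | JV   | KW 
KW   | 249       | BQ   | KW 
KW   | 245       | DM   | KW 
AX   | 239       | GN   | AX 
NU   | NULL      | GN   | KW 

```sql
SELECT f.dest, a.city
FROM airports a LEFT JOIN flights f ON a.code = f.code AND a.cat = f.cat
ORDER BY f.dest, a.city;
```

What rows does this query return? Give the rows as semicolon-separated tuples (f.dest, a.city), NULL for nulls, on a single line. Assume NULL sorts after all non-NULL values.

(NULL, Boston); (NULL, Chicago); (NULL, Houston); (NULL, Madrid); (NULL, Oslo)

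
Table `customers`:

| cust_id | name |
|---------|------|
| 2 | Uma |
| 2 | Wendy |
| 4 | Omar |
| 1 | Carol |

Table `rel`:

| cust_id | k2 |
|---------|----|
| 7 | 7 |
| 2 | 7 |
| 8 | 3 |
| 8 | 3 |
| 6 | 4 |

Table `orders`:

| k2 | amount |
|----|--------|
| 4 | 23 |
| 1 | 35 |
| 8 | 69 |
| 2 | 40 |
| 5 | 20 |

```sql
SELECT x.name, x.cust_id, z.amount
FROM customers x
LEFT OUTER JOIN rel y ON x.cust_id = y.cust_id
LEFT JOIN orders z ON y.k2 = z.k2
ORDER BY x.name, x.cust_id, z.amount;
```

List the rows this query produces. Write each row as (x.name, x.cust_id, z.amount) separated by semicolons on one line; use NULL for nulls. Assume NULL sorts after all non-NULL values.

Joins associate left-to-right: customers LEFT JOIN rel on cust_id gives 4 intermediate row(s).
Then LEFT JOIN `orders z` on k2: each of those 4 rows is kept; rows whose y.k2 has no match in z get NULL for z's columns.

(Carol, 1, NULL); (Omar, 4, NULL); (Uma, 2, NULL); (Wendy, 2, NULL)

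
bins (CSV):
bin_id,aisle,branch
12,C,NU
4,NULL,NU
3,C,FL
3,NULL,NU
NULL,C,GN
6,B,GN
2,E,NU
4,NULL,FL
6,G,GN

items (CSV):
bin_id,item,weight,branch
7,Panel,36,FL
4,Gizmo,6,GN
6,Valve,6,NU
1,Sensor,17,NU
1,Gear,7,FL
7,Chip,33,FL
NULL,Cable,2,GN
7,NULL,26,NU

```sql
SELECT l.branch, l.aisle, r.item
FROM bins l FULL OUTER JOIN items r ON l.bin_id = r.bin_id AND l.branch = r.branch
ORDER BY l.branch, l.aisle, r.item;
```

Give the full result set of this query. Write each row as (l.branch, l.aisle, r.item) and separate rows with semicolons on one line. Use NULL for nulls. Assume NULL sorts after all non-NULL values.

(FL, C, NULL); (FL, NULL, NULL); (GN, B, NULL); (GN, C, NULL); (GN, G, NULL); (NU, C, NULL); (NU, E, NULL); (NU, NULL, NULL); (NU, NULL, NULL); (NULL, NULL, Cable); (NULL, NULL, Chip); (NULL, NULL, Gear); (NULL, NULL, Gizmo); (NULL, NULL, Panel); (NULL, NULL, Sensor); (NULL, NULL, Valve); (NULL, NULL, NULL)

FULL OUTER JOIN keeps every row from both sides; unmatched rows get NULL for the other side's columns.
Matching on l.bin_id = r.bin_id AND l.branch = r.branch. A NULL in a compared column never satisfies the condition.
Matched pairs: 0; unmatched l rows kept: 9; unmatched r rows kept: 8.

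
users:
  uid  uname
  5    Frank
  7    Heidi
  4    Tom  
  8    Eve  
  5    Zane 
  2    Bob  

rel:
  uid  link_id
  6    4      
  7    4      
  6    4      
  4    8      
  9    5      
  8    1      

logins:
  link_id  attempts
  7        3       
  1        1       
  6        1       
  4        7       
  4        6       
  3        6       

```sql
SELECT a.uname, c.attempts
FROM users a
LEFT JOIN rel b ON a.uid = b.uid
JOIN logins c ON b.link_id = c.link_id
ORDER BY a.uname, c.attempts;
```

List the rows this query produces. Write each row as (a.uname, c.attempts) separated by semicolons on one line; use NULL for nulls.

Joins associate left-to-right: users LEFT JOIN rel on uid gives 6 intermediate row(s).
Then INNER JOIN `logins c` on link_id: keep only rows whose b.link_id appears in c.

(Eve, 1); (Heidi, 6); (Heidi, 7)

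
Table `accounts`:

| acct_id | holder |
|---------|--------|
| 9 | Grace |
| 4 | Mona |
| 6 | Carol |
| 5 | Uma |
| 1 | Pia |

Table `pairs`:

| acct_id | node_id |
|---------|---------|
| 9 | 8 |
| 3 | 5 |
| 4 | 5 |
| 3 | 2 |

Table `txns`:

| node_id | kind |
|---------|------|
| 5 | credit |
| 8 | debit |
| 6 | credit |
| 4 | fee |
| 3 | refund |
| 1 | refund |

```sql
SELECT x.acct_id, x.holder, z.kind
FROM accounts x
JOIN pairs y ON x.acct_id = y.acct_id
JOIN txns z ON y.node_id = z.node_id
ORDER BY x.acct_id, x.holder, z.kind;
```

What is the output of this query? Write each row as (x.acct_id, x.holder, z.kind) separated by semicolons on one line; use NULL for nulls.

(4, Mona, credit); (9, Grace, debit)

Evaluate left to right. First `accounts x INNER JOIN pairs y` on acct_id: 2 row(s).
Then INNER JOIN `txns z` on node_id: keep only rows whose y.node_id appears in z.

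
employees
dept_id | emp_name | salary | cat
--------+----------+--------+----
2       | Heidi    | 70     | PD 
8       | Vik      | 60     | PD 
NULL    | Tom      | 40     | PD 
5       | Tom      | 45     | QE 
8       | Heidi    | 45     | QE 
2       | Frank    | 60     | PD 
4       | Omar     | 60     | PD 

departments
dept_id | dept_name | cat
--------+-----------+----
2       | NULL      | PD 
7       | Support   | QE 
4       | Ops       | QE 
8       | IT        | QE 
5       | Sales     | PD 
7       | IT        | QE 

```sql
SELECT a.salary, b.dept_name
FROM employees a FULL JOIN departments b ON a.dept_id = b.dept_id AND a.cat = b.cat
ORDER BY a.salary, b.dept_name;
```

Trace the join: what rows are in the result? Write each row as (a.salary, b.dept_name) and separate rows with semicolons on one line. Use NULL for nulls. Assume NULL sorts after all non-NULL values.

(40, NULL); (45, IT); (45, NULL); (60, NULL); (60, NULL); (60, NULL); (70, NULL); (NULL, IT); (NULL, Ops); (NULL, Sales); (NULL, Support)

FULL OUTER JOIN keeps every row from both sides; unmatched rows get NULL for the other side's columns.
Matching on a.dept_id = b.dept_id AND a.cat = b.cat. A NULL in a compared column never satisfies the condition.
Matched pairs: 3; unmatched a rows kept: 4; unmatched b rows kept: 4.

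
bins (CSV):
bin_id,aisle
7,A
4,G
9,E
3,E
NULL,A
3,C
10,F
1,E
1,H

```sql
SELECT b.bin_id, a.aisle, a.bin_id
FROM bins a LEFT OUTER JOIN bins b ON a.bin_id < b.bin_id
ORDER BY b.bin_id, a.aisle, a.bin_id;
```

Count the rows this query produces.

LEFT JOIN keeps every row from `bins a`; unmatched rows get NULL for `bins b`'s columns.
Matching on a.bin_id < b.bin_id. A NULL in a compared column never satisfies the condition.
- a row (bin_id=7): matches 2 b row(s) → 2 output row(s).
- a row (bin_id=4): matches 3 b row(s) → 3 output row(s).
- a row (bin_id=9): matches 1 b row(s) → 1 output row(s).
- a row (bin_id=3): matches 4 b row(s) → 4 output row(s).
- a row (bin_id=NULL): no match → kept, b columns NULL.
- a row (bin_id=3): matches 4 b row(s) → 4 output row(s).
- a row (bin_id=10): no match → kept, b columns NULL.
- a row (bin_id=1): matches 6 b row(s) → 6 output row(s).
- a row (bin_id=1): matches 6 b row(s) → 6 output row(s).
Total: 26 matched + 2 padded = 28 rows.

28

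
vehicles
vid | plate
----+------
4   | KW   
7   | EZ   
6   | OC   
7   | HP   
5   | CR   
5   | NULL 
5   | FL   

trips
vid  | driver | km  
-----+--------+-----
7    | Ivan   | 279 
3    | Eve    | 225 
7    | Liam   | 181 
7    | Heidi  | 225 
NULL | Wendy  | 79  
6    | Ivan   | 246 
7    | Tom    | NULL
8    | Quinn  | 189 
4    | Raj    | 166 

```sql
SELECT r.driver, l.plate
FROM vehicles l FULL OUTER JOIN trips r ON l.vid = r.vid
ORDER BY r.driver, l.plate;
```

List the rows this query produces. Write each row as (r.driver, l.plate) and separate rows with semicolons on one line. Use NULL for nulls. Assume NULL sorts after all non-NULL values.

(Eve, NULL); (Heidi, EZ); (Heidi, HP); (Ivan, EZ); (Ivan, HP); (Ivan, OC); (Liam, EZ); (Liam, HP); (Quinn, NULL); (Raj, KW); (Tom, EZ); (Tom, HP); (Wendy, NULL); (NULL, CR); (NULL, FL); (NULL, NULL)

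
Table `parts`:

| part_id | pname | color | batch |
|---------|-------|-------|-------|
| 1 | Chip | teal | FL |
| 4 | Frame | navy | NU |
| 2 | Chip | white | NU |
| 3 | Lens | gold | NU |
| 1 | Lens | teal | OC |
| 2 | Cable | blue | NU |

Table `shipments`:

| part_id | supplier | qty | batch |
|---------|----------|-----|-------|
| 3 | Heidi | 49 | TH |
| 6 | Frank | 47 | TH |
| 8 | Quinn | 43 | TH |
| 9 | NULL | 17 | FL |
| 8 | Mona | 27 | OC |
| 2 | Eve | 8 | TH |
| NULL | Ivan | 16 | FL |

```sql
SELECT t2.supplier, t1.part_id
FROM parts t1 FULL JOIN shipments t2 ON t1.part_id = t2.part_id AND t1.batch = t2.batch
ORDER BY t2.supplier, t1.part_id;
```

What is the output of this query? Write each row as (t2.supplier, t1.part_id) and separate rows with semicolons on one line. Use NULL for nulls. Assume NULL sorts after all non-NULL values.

FULL OUTER JOIN keeps every row from both sides; unmatched rows get NULL for the other side's columns.
Matching on t1.part_id = t2.part_id AND t1.batch = t2.batch. A NULL in a compared column never satisfies the condition.
- t1 row (part_id=1, batch=FL): no match → kept, t2 columns NULL.
- t1 row (part_id=4, batch=NU): no match → kept, t2 columns NULL.
- t1 row (part_id=2, batch=NU): no match → kept, t2 columns NULL.
- t1 row (part_id=3, batch=NU): no match → kept, t2 columns NULL.
- t1 row (part_id=1, batch=OC): no match → kept, t2 columns NULL.
- t1 row (part_id=2, batch=NU): no match → kept, t2 columns NULL.
- plus 7 unmatched t2 row(s), each kept with NULL t1 columns.

(Eve, NULL); (Frank, NULL); (Heidi, NULL); (Ivan, NULL); (Mona, NULL); (Quinn, NULL); (NULL, 1); (NULL, 1); (NULL, 2); (NULL, 2); (NULL, 3); (NULL, 4); (NULL, NULL)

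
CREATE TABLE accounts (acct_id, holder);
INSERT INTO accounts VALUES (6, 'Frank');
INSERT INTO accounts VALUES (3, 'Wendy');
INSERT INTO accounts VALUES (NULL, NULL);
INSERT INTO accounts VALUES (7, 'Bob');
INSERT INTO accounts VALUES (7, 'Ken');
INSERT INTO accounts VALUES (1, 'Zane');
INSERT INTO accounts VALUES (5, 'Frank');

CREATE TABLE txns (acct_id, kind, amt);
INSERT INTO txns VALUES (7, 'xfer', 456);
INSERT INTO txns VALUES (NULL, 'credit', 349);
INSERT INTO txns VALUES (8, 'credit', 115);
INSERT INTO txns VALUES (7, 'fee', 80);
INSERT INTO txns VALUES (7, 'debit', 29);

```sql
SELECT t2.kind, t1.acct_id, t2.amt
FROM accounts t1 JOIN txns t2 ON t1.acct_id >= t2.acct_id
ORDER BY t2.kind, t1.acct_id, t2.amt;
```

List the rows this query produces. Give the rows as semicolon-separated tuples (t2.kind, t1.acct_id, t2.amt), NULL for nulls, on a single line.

INNER JOIN keeps only pairs where the ON condition holds.
Matching on t1.acct_id >= t2.acct_id. A NULL in a compared column never satisfies the condition.
Matched pairs: 6.

(debit, 7, 29); (debit, 7, 29); (fee, 7, 80); (fee, 7, 80); (xfer, 7, 456); (xfer, 7, 456)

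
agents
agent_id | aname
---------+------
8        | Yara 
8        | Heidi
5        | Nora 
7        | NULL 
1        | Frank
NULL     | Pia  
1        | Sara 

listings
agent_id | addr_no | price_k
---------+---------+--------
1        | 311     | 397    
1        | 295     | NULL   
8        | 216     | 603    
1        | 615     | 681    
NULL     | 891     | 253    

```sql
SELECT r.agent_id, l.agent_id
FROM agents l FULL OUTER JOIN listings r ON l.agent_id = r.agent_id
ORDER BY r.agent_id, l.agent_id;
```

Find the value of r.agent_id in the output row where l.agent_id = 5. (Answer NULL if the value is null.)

NULL

FULL OUTER JOIN keeps every row from both sides; unmatched rows get NULL for the other side's columns.
Matching on l.agent_id = r.agent_id. A NULL in a compared column never satisfies the condition.
- l (agent_id=8) pairs with 1 row(s) of r.
- l (agent_id=8) pairs with 1 row(s) of r.
- l (agent_id=5) has no partner → padded with NULL.
- l (agent_id=7) has no partner → padded with NULL.
- l (agent_id=1) pairs with 3 row(s) of r.
- l (agent_id=NULL) has no partner → padded with NULL.
- l (agent_id=1) pairs with 3 row(s) of r.
- plus 1 unmatched r row(s), each kept with NULL l columns.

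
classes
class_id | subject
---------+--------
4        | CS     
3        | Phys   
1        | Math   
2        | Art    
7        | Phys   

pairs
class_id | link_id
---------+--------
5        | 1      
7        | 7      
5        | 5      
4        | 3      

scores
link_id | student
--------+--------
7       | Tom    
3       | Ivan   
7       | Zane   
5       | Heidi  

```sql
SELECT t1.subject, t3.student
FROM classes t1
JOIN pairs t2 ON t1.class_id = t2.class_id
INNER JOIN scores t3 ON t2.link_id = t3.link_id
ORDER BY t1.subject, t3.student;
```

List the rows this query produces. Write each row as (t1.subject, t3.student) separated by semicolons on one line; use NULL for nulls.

(CS, Ivan); (Phys, Tom); (Phys, Zane)

Evaluate left to right. First `classes t1 INNER JOIN pairs t2` on class_id: 2 row(s).
Then INNER JOIN `scores t3` on link_id: keep only rows whose t2.link_id appears in t3.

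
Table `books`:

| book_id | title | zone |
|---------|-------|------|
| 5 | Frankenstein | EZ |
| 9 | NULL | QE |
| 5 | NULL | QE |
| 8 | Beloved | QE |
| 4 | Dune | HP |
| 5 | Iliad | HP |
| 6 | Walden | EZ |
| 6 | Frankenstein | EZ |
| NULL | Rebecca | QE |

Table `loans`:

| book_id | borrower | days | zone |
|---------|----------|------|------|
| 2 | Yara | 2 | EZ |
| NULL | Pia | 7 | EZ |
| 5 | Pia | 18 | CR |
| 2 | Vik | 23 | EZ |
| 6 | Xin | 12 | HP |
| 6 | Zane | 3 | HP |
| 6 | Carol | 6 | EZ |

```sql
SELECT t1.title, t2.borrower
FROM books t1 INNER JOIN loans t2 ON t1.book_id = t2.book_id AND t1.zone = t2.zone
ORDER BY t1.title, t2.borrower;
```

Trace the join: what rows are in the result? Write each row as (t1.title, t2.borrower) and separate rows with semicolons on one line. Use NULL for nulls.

INNER JOIN keeps only pairs where the ON condition holds.
Matching on t1.book_id = t2.book_id AND t1.zone = t2.zone. A NULL in a compared column never satisfies the condition.
Matched pairs: 2.

(Frankenstein, Carol); (Walden, Carol)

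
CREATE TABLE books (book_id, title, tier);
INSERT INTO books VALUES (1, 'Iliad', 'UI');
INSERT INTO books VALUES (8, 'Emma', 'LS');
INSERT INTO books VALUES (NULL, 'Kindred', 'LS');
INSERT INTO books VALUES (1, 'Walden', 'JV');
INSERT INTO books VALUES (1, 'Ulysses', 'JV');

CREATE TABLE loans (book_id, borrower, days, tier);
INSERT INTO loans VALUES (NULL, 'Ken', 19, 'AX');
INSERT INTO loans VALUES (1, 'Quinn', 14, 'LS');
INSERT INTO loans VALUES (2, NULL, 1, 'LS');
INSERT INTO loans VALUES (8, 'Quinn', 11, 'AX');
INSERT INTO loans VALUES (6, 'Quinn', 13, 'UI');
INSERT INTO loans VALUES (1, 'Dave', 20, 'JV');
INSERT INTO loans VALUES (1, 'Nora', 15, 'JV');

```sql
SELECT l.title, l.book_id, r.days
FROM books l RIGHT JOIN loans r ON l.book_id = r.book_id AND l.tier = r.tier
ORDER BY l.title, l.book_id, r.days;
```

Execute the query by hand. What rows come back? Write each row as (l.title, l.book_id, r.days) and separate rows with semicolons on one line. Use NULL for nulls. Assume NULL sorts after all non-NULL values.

RIGHT JOIN keeps every row from `loans`; unmatched rows get NULL for `books`'s columns.
Matching on l.book_id = r.book_id AND l.tier = r.tier. A NULL in a compared column never satisfies the condition.
Matched pairs: 4; unmatched r rows kept: 5.

(Ulysses, 1, 15); (Ulysses, 1, 20); (Walden, 1, 15); (Walden, 1, 20); (NULL, NULL, 1); (NULL, NULL, 11); (NULL, NULL, 13); (NULL, NULL, 14); (NULL, NULL, 19)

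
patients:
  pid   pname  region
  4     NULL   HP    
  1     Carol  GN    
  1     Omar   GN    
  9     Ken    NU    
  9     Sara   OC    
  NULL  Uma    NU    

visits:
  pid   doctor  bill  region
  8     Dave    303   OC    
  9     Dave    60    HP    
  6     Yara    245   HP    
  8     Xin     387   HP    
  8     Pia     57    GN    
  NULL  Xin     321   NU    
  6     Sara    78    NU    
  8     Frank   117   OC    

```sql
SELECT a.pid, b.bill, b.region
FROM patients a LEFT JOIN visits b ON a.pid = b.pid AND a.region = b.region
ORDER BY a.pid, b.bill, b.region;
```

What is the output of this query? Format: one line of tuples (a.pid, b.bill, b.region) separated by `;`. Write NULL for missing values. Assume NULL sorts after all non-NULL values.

(1, NULL, NULL); (1, NULL, NULL); (4, NULL, NULL); (9, NULL, NULL); (9, NULL, NULL); (NULL, NULL, NULL)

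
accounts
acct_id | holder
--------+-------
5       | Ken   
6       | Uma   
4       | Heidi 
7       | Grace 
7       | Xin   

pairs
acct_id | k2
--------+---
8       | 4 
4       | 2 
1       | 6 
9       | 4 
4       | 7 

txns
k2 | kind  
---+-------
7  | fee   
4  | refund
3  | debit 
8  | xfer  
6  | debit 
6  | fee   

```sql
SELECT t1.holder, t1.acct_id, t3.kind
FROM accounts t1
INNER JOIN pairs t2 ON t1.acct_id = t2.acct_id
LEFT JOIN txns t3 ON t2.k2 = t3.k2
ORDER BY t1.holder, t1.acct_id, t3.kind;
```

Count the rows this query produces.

Evaluate left to right. First `accounts t1 INNER JOIN pairs t2` on acct_id: 2 row(s).
Then LEFT JOIN `txns t3` on k2: each of those 2 rows is kept; rows whose t2.k2 has no match in t3 get NULL for t3's columns.
Result: 2 row(s).

2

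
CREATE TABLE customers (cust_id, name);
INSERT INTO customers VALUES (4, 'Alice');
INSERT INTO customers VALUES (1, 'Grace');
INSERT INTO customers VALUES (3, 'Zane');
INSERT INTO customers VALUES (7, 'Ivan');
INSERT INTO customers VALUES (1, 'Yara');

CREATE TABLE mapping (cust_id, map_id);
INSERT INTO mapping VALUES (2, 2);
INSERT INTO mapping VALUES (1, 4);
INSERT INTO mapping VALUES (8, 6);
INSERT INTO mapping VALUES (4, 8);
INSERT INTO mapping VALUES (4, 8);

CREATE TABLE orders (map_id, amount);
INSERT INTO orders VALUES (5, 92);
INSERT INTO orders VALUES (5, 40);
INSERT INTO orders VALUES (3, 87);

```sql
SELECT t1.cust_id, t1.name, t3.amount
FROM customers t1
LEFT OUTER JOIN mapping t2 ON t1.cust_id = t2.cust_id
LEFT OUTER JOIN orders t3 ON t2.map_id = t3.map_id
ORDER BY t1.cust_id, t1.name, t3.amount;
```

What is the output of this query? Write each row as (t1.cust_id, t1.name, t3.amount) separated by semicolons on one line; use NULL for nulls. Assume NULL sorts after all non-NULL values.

(1, Grace, NULL); (1, Yara, NULL); (3, Zane, NULL); (4, Alice, NULL); (4, Alice, NULL); (7, Ivan, NULL)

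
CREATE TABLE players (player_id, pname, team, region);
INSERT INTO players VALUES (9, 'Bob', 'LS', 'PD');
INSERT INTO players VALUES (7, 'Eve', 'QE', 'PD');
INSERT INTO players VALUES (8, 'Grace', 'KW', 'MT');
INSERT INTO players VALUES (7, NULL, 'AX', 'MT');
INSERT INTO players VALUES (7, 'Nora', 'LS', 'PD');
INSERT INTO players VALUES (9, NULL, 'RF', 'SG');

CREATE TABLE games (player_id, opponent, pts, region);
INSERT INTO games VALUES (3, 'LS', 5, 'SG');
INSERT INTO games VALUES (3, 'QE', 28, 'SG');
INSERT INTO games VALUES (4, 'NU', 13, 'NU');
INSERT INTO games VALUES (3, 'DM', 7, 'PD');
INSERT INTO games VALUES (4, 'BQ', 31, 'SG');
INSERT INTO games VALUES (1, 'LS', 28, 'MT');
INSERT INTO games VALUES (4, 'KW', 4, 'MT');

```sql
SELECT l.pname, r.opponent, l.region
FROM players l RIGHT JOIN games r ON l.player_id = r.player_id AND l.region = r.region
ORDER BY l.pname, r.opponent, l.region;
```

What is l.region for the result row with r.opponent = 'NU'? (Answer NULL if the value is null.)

NULL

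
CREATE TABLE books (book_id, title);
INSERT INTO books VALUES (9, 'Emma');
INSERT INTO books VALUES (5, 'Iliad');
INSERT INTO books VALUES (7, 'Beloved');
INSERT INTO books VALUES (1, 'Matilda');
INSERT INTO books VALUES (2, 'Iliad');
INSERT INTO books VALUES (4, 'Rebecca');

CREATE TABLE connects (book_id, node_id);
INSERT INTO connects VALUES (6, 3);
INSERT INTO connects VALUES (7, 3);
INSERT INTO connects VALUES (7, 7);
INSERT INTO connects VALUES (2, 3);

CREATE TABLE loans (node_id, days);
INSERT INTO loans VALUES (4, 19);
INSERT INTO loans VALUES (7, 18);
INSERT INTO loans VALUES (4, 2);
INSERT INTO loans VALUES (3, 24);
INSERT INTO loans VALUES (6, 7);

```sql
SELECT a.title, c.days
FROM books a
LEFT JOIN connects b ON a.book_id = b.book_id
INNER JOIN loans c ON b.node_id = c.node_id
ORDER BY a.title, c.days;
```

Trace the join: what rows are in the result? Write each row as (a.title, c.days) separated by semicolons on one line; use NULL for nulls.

(Beloved, 18); (Beloved, 24); (Iliad, 24)

Evaluate left to right. First `books a LEFT JOIN connects b` on book_id: 7 row(s).
Then INNER JOIN `loans c` on node_id: keep only rows whose b.node_id appears in c.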